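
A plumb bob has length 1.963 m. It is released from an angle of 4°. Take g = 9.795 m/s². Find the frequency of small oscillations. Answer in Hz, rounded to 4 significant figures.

T = 2π√(L/g) = 2π√(1.963/9.795) = 2.8128 s, so f = 1/T = 0.3555 Hz.

0.3555 Hz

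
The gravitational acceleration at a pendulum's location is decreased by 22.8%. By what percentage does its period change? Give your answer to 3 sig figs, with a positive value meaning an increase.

13.8%

T ∝ 1/√g, so T'/T = 1/√(0.7720) = 1.138.
Percentage change in T = (1.138 − 1) × 100% = 13.8%.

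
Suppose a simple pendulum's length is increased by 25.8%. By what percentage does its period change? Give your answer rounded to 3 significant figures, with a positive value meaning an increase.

T ∝ √L, so T'/T = √(1.258) = 1.122.
Percentage change in T = (1.122 − 1) × 100% = 12.2%.

12.2%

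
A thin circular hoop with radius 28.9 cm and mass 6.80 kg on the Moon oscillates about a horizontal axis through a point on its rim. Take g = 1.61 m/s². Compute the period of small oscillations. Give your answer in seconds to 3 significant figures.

I_cm = mr² = 0.5679 kg·m². The pivot is at distance d = 0.289 m from the centre of mass.
By the parallel-axis theorem, I = I_cm + md² = 0.5679 + 0.5679 = 1.136 kg·m².
T = 2π√(I/(mgd)) = 2π√(1.136/(6.80 × 1.61 × 0.289)) = 3.76 s.

3.76 s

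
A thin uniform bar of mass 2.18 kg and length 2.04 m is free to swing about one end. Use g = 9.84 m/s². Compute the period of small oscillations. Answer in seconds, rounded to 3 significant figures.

For a physical pendulum T = 2π√(I/(mgd)), with d = 1.020 m from pivot to centre of mass.
I_cm = mL²/12 = 2.18 × 2.04²/12 = 0.7560 kg·m²; I = I_cm + md² = 0.7560 + 2.18 × 1.020² = 3.024 kg·m².
T = 2π√(3.024/(2.18 × 9.84 × 1.020)) = 2.34 s.

2.34 s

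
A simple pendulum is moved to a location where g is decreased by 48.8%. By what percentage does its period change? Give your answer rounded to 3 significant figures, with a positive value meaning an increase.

T ∝ 1/√g, so T'/T = 1/√(0.5120) = 1.398.
Percentage change in T = (1.398 − 1) × 100% = 39.8%.

39.8%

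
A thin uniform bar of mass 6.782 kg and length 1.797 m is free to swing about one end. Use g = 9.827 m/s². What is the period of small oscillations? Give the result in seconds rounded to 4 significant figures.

2.194 s

For a physical pendulum T = 2π√(I/(mgd)), with d = 0.89850 m from pivot to centre of mass.
I_cm = mL²/12 = 6.782 × 1.797²/12 = 1.8250 kg·m²; I = I_cm + md² = 1.8250 + 6.782 × 0.89850² = 7.3002 kg·m².
T = 2π√(7.3002/(6.782 × 9.827 × 0.89850)) = 2.194 s.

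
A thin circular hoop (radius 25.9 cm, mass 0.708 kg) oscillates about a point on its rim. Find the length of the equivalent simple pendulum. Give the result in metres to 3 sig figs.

The equivalent simple-pendulum length is L_eq = I/(md), where I is about the pivot and d = 0.2590 m.
I_cm = mR² = 0.04749 kg·m², so I = I_cm + md² = 0.04749 + 0.04749 = 0.09499 kg·m².
L_eq = 0.09499/(0.708 × 0.2590) = 0.518 m.

0.518 m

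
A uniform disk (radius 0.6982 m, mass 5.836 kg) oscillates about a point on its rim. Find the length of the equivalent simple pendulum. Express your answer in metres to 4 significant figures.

1.047 m

The equivalent simple-pendulum length is L_eq = I/(md), where I is about the pivot and d = 0.69820 m.
I_cm = ½mR² = 1.4225 kg·m², so I = I_cm + md² = 1.4225 + 2.8450 = 4.2674 kg·m².
L_eq = 4.2674/(5.836 × 0.69820) = 1.047 m.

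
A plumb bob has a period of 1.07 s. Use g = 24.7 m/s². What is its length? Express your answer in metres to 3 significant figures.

0.716 m

From T = 2π√(L/g), L = gT²/(4π²) = 24.7 × 1.070²/(4π²) = 0.716 m.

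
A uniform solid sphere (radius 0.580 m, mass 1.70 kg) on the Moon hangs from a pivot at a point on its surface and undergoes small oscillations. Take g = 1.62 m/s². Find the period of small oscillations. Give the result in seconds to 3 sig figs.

4.45 s

I_cm = (2/5)mr² = 0.2288 kg·m². The pivot is at distance d = 0.580 m from the centre of mass.
By the parallel-axis theorem, I = I_cm + md² = 0.2288 + 0.5719 = 0.8006 kg·m².
T = 2π√(I/(mgd)) = 2π√(0.8006/(1.70 × 1.62 × 0.580)) = 4.45 s.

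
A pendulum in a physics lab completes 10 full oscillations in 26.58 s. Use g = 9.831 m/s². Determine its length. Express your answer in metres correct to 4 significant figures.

T = 26.58/10 = 2.6580 s.
From T = 2π√(L/g), L = gT²/(4π²) = 9.831 × 2.6580²/(4π²) = 1.759 m.

1.759 m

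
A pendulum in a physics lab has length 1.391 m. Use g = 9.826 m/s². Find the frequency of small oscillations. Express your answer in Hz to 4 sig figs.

T = 2π√(L/g) = 2π√(1.391/9.826) = 2.3640 s, so f = 1/T = 0.4230 Hz.

0.4230 Hz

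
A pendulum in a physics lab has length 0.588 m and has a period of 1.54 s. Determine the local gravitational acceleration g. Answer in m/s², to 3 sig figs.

9.79 m/s²

From T = 2π√(L/g), g = 4π²L/T² = 4π² × 0.588/1.540² = 9.79 m/s².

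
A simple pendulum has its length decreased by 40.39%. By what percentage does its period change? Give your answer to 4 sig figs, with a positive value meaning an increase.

-22.79%

T ∝ √L, so T'/T = √(0.59610) = 0.77208.
Percentage change in T = (0.77208 − 1) × 100% = -22.79%.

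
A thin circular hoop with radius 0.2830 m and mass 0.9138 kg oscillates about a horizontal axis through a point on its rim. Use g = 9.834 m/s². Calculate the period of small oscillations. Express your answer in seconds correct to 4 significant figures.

1.507 s

I_cm = mr² = 0.073185 kg·m². The pivot is at distance d = 0.2830 m from the centre of mass.
By the parallel-axis theorem, I = I_cm + md² = 0.073185 + 0.073185 = 0.14637 kg·m².
T = 2π√(I/(mgd)) = 2π√(0.14637/(0.9138 × 9.834 × 0.2830)) = 1.507 s.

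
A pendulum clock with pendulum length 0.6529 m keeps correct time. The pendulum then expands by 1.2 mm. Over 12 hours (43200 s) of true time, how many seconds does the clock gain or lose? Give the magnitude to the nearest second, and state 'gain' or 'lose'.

lose 40 s

T ∝ √L, so T'/T = √(0.65410/0.6529) = 1.00092.
In 43200 s of true time the clock registers 43200/1.00092 = 43160.4 s, so it loses 40 s.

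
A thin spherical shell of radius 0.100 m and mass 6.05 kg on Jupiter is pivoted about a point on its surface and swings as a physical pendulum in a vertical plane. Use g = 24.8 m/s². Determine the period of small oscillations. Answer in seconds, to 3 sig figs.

I_cm = (2/3)mr² = 0.04033 kg·m². The pivot is at distance d = 0.100 m from the centre of mass.
By the parallel-axis theorem, I = I_cm + md² = 0.04033 + 0.06050 = 0.1008 kg·m².
T = 2π√(I/(mgd)) = 2π√(0.1008/(6.05 × 24.8 × 0.100)) = 0.515 s.

0.515 s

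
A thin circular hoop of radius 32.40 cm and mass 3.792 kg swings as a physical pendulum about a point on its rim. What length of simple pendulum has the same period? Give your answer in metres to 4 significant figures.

0.6480 m

The equivalent simple-pendulum length is L_eq = I/(md), where I is about the pivot and d = 0.32400 m.
I_cm = mR² = 0.39807 kg·m², so I = I_cm + md² = 0.39807 + 0.39807 = 0.79614 kg·m².
L_eq = 0.79614/(3.792 × 0.32400) = 0.6480 m.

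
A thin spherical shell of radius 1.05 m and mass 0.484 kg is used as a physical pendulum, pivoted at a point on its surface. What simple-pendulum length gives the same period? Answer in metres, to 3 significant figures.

1.75 m

The equivalent simple-pendulum length is L_eq = I/(md), where I is about the pivot and d = 1.050 m.
I_cm = (2/3)mR² = 0.3557 kg·m², so I = I_cm + md² = 0.3557 + 0.5336 = 0.8894 kg·m².
L_eq = 0.8894/(0.484 × 1.050) = 1.75 m.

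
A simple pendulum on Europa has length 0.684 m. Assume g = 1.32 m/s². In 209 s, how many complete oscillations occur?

T = 2π√(L/g) = 2π√(0.684/1.32) = 4.523 s.
Number of complete oscillations = ⌊209/4.523⌋ = ⌊46.21⌋ = 46.

46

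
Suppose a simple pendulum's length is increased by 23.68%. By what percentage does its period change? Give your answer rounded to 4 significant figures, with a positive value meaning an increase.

11.21%

T ∝ √L, so T'/T = √(1.2368) = 1.1121.
Percentage change in T = (1.1121 − 1) × 100% = 11.21%.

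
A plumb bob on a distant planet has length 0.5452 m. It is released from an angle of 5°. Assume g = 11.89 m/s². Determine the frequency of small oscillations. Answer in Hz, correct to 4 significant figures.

T = 2π√(L/g) = 2π√(0.5452/11.89) = 1.3454 s, so f = 1/T = 0.7432 Hz.

0.7432 Hz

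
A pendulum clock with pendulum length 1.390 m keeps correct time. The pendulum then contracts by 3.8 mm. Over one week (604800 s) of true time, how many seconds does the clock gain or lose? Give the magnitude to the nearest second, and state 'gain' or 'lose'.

T ∝ √L, so T'/T = √(1.38620/1.390) = 0.998632.
In 604800 s of true time the clock registers 604800/0.998632 = 605628.4 s, so it gains 828 s.

gain 828 s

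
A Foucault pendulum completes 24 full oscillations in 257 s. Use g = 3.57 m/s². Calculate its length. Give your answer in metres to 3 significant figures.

10.4 m

T = 257/24 = 10.71 s.
From T = 2π√(L/g), L = gT²/(4π²) = 3.57 × 10.71²/(4π²) = 10.4 m.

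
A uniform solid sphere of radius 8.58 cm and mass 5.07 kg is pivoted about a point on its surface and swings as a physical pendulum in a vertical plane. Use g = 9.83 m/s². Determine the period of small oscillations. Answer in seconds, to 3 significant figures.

I_cm = (2/5)mr² = 0.01493 kg·m². The pivot is at distance d = 0.0858 m from the centre of mass.
By the parallel-axis theorem, I = I_cm + md² = 0.01493 + 0.03732 = 0.05225 kg·m².
T = 2π√(I/(mgd)) = 2π√(0.05225/(5.07 × 9.83 × 0.0858)) = 0.695 s.

0.695 s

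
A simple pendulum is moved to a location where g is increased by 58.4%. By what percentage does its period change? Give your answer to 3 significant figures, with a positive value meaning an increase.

T ∝ 1/√g, so T'/T = 1/√(1.584) = 0.7946.
Percentage change in T = (0.7946 − 1) × 100% = -20.5%.

-20.5%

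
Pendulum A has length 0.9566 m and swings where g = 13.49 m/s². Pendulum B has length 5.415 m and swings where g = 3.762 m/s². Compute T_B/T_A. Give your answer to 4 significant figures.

4.505

T = 2π√(L/g), so T_B/T_A = √((L_B/g_B)/(L_A/g_A)) = √((5.415/3.762)/(0.9566/13.49)) = 4.505.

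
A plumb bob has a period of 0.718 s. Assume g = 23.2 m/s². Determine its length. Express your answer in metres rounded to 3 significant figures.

From T = 2π√(L/g), L = gT²/(4π²) = 23.2 × 0.7180²/(4π²) = 0.303 m.

0.303 m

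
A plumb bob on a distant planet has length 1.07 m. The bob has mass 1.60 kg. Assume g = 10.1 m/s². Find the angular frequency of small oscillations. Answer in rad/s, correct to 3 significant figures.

3.07 rad/s

ω = √(g/L) = √(10.1/1.07) = 3.07 rad/s.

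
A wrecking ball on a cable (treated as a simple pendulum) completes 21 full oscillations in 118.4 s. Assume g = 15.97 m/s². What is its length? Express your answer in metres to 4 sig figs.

12.86 m

T = 118.4/21 = 5.6381 s.
From T = 2π√(L/g), L = gT²/(4π²) = 15.97 × 5.6381²/(4π²) = 12.86 m.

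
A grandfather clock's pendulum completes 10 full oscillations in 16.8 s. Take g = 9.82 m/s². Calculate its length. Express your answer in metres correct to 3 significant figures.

T = 16.8/10 = 1.680 s.
From T = 2π√(L/g), L = gT²/(4π²) = 9.82 × 1.680²/(4π²) = 0.702 m.

0.702 m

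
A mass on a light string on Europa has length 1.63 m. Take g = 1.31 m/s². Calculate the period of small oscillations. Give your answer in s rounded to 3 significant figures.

T = 2π√(L/g) = 2π√(1.63/1.31) = 2π × 1.115 = 7.01 s.

7.01 s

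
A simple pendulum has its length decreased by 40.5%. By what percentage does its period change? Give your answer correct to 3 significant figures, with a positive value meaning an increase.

-22.9%

T ∝ √L, so T'/T = √(0.5950) = 0.7714.
Percentage change in T = (0.7714 − 1) × 100% = -22.9%.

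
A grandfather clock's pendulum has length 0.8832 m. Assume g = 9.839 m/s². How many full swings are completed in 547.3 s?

290

T = 2π√(L/g) = 2π√(0.8832/9.839) = 1.8825 s.
Number of complete oscillations = ⌊547.3/1.8825⌋ = ⌊290.73⌋ = 290.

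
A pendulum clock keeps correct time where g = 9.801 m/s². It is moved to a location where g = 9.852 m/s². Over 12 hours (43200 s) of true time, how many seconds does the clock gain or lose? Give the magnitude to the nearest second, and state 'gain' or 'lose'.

gain 112 s

The clock's period scales as T ∝ 1/√g, so T'/T = √(9.801/9.852) = 0.997408.
In 43200 s of true time the clock registers 43200/0.997408 = 43312.3 s, so it gains 112 s.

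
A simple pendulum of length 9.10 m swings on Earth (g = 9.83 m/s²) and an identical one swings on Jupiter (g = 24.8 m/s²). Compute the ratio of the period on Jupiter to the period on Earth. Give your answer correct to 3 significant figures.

T ∝ 1/√g, so T₂/T₁ = √(g₁/g₂) = √(9.83/24.8) = 0.630.

0.630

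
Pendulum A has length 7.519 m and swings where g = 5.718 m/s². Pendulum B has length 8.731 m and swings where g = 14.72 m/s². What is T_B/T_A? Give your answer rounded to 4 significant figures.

0.6716

T = 2π√(L/g), so T_B/T_A = √((L_B/g_B)/(L_A/g_A)) = √((8.731/14.72)/(7.519/5.718)) = 0.6716.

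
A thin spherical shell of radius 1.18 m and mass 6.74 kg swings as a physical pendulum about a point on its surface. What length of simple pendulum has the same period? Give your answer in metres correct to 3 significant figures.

1.97 m

The equivalent simple-pendulum length is L_eq = I/(md), where I is about the pivot and d = 1.180 m.
I_cm = (2/3)mR² = 6.257 kg·m², so I = I_cm + md² = 6.257 + 9.385 = 15.64 kg·m².
L_eq = 15.64/(6.74 × 1.180) = 1.97 m.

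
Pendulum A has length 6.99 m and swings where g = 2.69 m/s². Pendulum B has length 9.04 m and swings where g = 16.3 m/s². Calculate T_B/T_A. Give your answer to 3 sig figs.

T = 2π√(L/g), so T_B/T_A = √((L_B/g_B)/(L_A/g_A)) = √((9.04/16.3)/(6.99/2.69)) = 0.462.

0.462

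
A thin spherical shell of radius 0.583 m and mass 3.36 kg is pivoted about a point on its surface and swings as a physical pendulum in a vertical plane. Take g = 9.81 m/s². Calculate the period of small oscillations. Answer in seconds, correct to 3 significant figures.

I_cm = (2/3)mr² = 0.7614 kg·m². The pivot is at distance d = 0.583 m from the centre of mass.
By the parallel-axis theorem, I = I_cm + md² = 0.7614 + 1.142 = 1.903 kg·m².
T = 2π√(I/(mgd)) = 2π√(1.903/(3.36 × 9.81 × 0.583)) = 1.98 s.

1.98 s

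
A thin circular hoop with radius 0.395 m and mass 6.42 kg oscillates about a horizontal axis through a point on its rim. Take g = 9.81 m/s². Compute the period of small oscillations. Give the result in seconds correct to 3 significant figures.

I_cm = mr² = 1.002 kg·m². The pivot is at distance d = 0.395 m from the centre of mass.
By the parallel-axis theorem, I = I_cm + md² = 1.002 + 1.002 = 2.003 kg·m².
T = 2π√(I/(mgd)) = 2π√(2.003/(6.42 × 9.81 × 0.395)) = 1.78 s.

1.78 s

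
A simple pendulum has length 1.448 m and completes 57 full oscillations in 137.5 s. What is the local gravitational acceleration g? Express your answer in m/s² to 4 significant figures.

T = 137.5/57 = 2.4123 s.
From T = 2π√(L/g), g = 4π²L/T² = 4π² × 1.448/2.4123² = 9.824 m/s².

9.824 m/s²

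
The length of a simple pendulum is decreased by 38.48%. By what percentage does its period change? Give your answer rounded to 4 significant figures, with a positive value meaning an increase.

-21.57%

T ∝ √L, so T'/T = √(0.61520) = 0.78435.
Percentage change in T = (0.78435 − 1) × 100% = -21.57%.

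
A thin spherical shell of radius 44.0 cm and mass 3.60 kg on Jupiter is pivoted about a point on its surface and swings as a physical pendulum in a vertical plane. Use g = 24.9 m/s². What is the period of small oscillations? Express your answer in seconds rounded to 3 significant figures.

I_cm = (2/3)mr² = 0.4646 kg·m². The pivot is at distance d = 0.440 m from the centre of mass.
By the parallel-axis theorem, I = I_cm + md² = 0.4646 + 0.6970 = 1.162 kg·m².
T = 2π√(I/(mgd)) = 2π√(1.162/(3.60 × 24.9 × 0.440)) = 1.08 s.

1.08 s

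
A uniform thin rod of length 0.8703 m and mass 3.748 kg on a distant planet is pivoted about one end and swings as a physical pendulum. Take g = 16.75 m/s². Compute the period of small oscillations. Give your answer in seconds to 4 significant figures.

For a physical pendulum T = 2π√(I/(mgd)), with d = 0.43515 m from pivot to centre of mass.
I_cm = mL²/12 = 3.748 × 0.8703²/12 = 0.23657 kg·m²; I = I_cm + md² = 0.23657 + 3.748 × 0.43515² = 0.94627 kg·m².
T = 2π√(0.94627/(3.748 × 16.75 × 0.43515)) = 1.169 s.

1.169 s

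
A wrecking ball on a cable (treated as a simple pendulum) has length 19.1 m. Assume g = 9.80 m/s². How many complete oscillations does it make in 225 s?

T = 2π√(L/g) = 2π√(19.1/9.80) = 8.772 s.
Number of complete oscillations = ⌊225/8.772⌋ = ⌊25.65⌋ = 25.

25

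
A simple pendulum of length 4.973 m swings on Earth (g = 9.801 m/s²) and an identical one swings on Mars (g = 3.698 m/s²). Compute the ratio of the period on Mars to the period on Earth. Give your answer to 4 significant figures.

T ∝ 1/√g, so T₂/T₁ = √(g₁/g₂) = √(9.801/3.698) = 1.628.

1.628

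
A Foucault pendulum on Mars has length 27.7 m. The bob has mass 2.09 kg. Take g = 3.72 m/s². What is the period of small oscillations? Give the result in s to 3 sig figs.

17.1 s

T = 2π√(L/g) = 2π√(27.7/3.72) = 2π × 2.729 = 17.1 s.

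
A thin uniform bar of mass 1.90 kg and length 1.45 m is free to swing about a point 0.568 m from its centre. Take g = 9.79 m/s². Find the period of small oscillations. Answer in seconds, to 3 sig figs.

For a physical pendulum T = 2π√(I/(mgd)), with d = 0.5680 m from pivot to centre of mass.
I_cm = mL²/12 = 1.90 × 1.45²/12 = 0.3329 kg·m²; I = I_cm + md² = 0.3329 + 1.90 × 0.5680² = 0.9459 kg·m².
T = 2π√(0.9459/(1.90 × 9.79 × 0.5680)) = 1.88 s.

1.88 s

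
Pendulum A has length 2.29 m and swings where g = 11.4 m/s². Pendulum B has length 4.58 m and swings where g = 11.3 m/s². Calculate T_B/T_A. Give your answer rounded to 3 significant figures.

T = 2π√(L/g), so T_B/T_A = √((L_B/g_B)/(L_A/g_A)) = √((4.58/11.3)/(2.29/11.4)) = 1.42.

1.42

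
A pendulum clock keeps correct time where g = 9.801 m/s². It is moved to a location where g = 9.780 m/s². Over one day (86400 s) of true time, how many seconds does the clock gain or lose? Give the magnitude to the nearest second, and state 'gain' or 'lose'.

The clock's period scales as T ∝ 1/√g, so T'/T = √(9.801/9.780) = 1.00107.
In 86400 s of true time the clock registers 86400/1.00107 = 86307.4 s, so it loses 93 s.

lose 93 s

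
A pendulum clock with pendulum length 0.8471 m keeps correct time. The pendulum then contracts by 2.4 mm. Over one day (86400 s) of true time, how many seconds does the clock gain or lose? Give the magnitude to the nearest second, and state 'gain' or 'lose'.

gain 123 s

T ∝ √L, so T'/T = √(0.84470/0.8471) = 0.998582.
In 86400 s of true time the clock registers 86400/0.998582 = 86522.7 s, so it gains 123 s.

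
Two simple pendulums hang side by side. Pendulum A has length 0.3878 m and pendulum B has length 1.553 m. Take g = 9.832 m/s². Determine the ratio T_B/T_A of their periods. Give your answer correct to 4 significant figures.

T ∝ √L, so T_B/T_A = √(L_B/L_A) = √(1.553/0.3878) = 2.001.

2.001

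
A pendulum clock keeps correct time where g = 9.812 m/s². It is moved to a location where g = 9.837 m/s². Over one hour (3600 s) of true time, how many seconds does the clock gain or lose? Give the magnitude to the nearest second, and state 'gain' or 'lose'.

gain 5 s

The clock's period scales as T ∝ 1/√g, so T'/T = √(9.812/9.837) = 0.998728.
In 3600 s of true time the clock registers 3600/0.998728 = 3604.6 s, so it gains 5 s.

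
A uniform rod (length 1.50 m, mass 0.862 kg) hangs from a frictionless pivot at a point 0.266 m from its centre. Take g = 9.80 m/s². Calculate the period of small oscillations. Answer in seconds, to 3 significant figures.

1.98 s

For a physical pendulum T = 2π√(I/(mgd)), with d = 0.2660 m from pivot to centre of mass.
I_cm = mL²/12 = 0.862 × 1.50²/12 = 0.1616 kg·m²; I = I_cm + md² = 0.1616 + 0.862 × 0.2660² = 0.2226 kg·m².
T = 2π√(0.2226/(0.862 × 9.80 × 0.2660)) = 1.98 s.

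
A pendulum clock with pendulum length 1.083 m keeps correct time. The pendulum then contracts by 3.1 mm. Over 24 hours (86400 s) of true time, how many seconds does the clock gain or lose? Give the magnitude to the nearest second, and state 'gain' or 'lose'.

gain 124 s

T ∝ √L, so T'/T = √(1.07990/1.083) = 0.998568.
In 86400 s of true time the clock registers 86400/0.998568 = 86523.9 s, so it gains 124 s.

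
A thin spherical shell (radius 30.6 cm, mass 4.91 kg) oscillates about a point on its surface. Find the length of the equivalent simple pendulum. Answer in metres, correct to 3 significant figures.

The equivalent simple-pendulum length is L_eq = I/(md), where I is about the pivot and d = 0.3060 m.
I_cm = (2/3)mR² = 0.3065 kg·m², so I = I_cm + md² = 0.3065 + 0.4598 = 0.7663 kg·m².
L_eq = 0.7663/(4.91 × 0.3060) = 0.510 m.

0.510 m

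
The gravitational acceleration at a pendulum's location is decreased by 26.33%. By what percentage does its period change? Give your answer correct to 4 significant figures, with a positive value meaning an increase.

16.51%

T ∝ 1/√g, so T'/T = 1/√(0.73670) = 1.1651.
Percentage change in T = (1.1651 − 1) × 100% = 16.51%.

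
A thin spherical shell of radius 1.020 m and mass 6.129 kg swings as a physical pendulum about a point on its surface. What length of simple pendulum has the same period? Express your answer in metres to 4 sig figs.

The equivalent simple-pendulum length is L_eq = I/(md), where I is about the pivot and d = 1.0200 m.
I_cm = (2/3)mR² = 4.2511 kg·m², so I = I_cm + md² = 4.2511 + 6.3766 = 10.628 kg·m².
L_eq = 10.628/(6.129 × 1.0200) = 1.700 m.

1.700 m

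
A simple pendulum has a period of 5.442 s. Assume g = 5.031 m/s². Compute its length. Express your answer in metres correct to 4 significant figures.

3.774 m

From T = 2π√(L/g), L = gT²/(4π²) = 5.031 × 5.4420²/(4π²) = 3.774 m.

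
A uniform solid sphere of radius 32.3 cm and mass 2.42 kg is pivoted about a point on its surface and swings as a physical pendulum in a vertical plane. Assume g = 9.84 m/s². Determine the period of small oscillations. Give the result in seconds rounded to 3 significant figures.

1.35 s

I_cm = (2/5)mr² = 0.1010 kg·m². The pivot is at distance d = 0.323 m from the centre of mass.
By the parallel-axis theorem, I = I_cm + md² = 0.1010 + 0.2525 = 0.3535 kg·m².
T = 2π√(I/(mgd)) = 2π√(0.3535/(2.42 × 9.84 × 0.323)) = 1.35 s.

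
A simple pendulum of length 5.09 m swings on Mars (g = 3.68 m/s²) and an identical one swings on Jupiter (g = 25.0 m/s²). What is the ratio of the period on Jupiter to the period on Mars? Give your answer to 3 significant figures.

0.384

T ∝ 1/√g, so T₂/T₁ = √(g₁/g₂) = √(3.68/25.0) = 0.384.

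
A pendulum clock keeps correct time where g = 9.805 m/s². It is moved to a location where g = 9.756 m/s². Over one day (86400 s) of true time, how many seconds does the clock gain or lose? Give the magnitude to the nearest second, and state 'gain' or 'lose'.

The clock's period scales as T ∝ 1/√g, so T'/T = √(9.805/9.756) = 1.00251.
In 86400 s of true time the clock registers 86400/1.00251 = 86183.8 s, so it loses 216 s.

lose 216 s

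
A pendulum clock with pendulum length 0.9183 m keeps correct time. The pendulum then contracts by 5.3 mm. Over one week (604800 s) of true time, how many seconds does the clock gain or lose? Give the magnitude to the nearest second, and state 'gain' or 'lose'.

T ∝ √L, so T'/T = √(0.91300/0.9183) = 0.997110.
In 604800 s of true time the clock registers 604800/0.997110 = 606552.9 s, so it gains 1753 s.

gain 1753 s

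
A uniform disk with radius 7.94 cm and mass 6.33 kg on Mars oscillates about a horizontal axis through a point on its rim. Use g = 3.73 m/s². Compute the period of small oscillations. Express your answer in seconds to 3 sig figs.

I_cm = ½mr² = 0.01995 kg·m². The pivot is at distance d = 0.0794 m from the centre of mass.
By the parallel-axis theorem, I = I_cm + md² = 0.01995 + 0.03991 = 0.05986 kg·m².
T = 2π√(I/(mgd)) = 2π√(0.05986/(6.33 × 3.73 × 0.0794)) = 1.12 s.

1.12 s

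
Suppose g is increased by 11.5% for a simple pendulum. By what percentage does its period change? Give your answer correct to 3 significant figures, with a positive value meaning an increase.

-5.30%

T ∝ 1/√g, so T'/T = 1/√(1.115) = 0.9470.
Percentage change in T = (0.9470 − 1) × 100% = -5.30%.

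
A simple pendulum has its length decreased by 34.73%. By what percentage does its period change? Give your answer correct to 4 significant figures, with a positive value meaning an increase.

-19.21%

T ∝ √L, so T'/T = √(0.65270) = 0.80790.
Percentage change in T = (0.80790 − 1) × 100% = -19.21%.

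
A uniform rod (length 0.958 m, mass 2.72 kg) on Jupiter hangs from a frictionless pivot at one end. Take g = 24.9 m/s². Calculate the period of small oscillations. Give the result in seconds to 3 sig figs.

For a physical pendulum T = 2π√(I/(mgd)), with d = 0.4790 m from pivot to centre of mass.
I_cm = mL²/12 = 2.72 × 0.958²/12 = 0.2080 kg·m²; I = I_cm + md² = 0.2080 + 2.72 × 0.4790² = 0.8321 kg·m².
T = 2π√(0.8321/(2.72 × 24.9 × 0.4790)) = 1.01 s.

1.01 s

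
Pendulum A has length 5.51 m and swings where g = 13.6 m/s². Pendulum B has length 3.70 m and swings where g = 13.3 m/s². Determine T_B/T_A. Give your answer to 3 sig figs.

0.829

T = 2π√(L/g), so T_B/T_A = √((L_B/g_B)/(L_A/g_A)) = √((3.70/13.3)/(5.51/13.6)) = 0.829.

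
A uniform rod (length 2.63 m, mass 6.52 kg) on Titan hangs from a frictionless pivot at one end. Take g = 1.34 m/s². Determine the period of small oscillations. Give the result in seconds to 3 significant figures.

7.19 s

For a physical pendulum T = 2π√(I/(mgd)), with d = 1.315 m from pivot to centre of mass.
I_cm = mL²/12 = 6.52 × 2.63²/12 = 3.758 kg·m²; I = I_cm + md² = 3.758 + 6.52 × 1.315² = 15.03 kg·m².
T = 2π√(15.03/(6.52 × 1.34 × 1.315)) = 7.19 s.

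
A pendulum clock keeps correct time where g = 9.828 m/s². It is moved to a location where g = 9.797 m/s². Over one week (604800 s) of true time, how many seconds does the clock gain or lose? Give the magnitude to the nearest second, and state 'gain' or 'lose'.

The clock's period scales as T ∝ 1/√g, so T'/T = √(9.828/9.797) = 1.00158.
In 604800 s of true time the clock registers 604800/1.00158 = 603845.4 s, so it loses 955 s.

lose 955 s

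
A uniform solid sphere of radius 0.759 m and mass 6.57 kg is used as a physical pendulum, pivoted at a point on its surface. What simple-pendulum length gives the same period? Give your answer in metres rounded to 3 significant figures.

The equivalent simple-pendulum length is L_eq = I/(md), where I is about the pivot and d = 0.7590 m.
I_cm = (2/5)mR² = 1.514 kg·m², so I = I_cm + md² = 1.514 + 3.785 = 5.299 kg·m².
L_eq = 5.299/(6.57 × 0.7590) = 1.06 m.

1.06 m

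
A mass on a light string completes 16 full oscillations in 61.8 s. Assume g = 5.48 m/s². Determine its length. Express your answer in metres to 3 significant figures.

T = 61.8/16 = 3.862 s.
From T = 2π√(L/g), L = gT²/(4π²) = 5.48 × 3.862²/(4π²) = 2.07 m.

2.07 m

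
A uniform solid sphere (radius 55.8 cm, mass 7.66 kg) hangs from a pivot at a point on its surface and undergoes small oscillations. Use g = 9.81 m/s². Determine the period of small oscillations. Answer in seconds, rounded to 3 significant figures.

1.77 s

I_cm = (2/5)mr² = 0.9540 kg·m². The pivot is at distance d = 0.558 m from the centre of mass.
By the parallel-axis theorem, I = I_cm + md² = 0.9540 + 2.385 = 3.339 kg·m².
T = 2π√(I/(mgd)) = 2π√(3.339/(7.66 × 9.81 × 0.558)) = 1.77 s.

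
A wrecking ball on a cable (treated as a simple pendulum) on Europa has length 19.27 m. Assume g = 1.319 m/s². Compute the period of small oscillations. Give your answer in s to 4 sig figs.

24.02 s

T = 2π√(L/g) = 2π√(19.27/1.319) = 2π × 3.8222 = 24.02 s.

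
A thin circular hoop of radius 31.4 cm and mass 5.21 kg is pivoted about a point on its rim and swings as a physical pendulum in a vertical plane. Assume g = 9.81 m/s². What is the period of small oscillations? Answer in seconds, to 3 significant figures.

I_cm = mr² = 0.5137 kg·m². The pivot is at distance d = 0.314 m from the centre of mass.
By the parallel-axis theorem, I = I_cm + md² = 0.5137 + 0.5137 = 1.027 kg·m².
T = 2π√(I/(mgd)) = 2π√(1.027/(5.21 × 9.81 × 0.314)) = 1.59 s.

1.59 s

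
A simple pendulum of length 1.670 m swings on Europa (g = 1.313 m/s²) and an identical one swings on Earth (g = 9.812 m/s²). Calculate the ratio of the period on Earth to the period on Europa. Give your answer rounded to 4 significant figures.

T ∝ 1/√g, so T₂/T₁ = √(g₁/g₂) = √(1.313/9.812) = 0.3658.

0.3658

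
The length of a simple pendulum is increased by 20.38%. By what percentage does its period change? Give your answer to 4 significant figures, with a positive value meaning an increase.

9.718%

T ∝ √L, so T'/T = √(1.2038) = 1.0972.
Percentage change in T = (1.0972 − 1) × 100% = 9.718%.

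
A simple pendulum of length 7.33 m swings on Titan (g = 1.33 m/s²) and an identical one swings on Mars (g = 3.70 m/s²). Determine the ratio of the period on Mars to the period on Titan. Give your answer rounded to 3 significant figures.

0.600

T ∝ 1/√g, so T₂/T₁ = √(g₁/g₂) = √(1.33/3.70) = 0.600.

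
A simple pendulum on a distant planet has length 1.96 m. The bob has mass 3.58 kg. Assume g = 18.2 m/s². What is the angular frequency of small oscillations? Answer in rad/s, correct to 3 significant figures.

ω = √(g/L) = √(18.2/1.96) = 3.05 rad/s.

3.05 rad/s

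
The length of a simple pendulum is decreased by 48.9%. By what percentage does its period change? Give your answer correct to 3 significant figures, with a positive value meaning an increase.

T ∝ √L, so T'/T = √(0.5110) = 0.7148.
Percentage change in T = (0.7148 − 1) × 100% = -28.5%.

-28.5%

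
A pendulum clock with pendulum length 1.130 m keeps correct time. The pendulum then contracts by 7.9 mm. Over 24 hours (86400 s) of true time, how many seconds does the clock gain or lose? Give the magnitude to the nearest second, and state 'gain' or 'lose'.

T ∝ √L, so T'/T = √(1.12210/1.130) = 0.996498.
In 86400 s of true time the clock registers 86400/0.996498 = 86703.6 s, so it gains 304 s.

gain 304 s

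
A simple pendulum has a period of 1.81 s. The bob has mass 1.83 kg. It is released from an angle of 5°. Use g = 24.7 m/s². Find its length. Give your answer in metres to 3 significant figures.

From T = 2π√(L/g), L = gT²/(4π²) = 24.7 × 1.810²/(4π²) = 2.05 m.

2.05 m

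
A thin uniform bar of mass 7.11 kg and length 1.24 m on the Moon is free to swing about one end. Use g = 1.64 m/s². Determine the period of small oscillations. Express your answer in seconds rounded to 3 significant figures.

4.46 s

For a physical pendulum T = 2π√(I/(mgd)), with d = 0.6200 m from pivot to centre of mass.
I_cm = mL²/12 = 7.11 × 1.24²/12 = 0.9110 kg·m²; I = I_cm + md² = 0.9110 + 7.11 × 0.6200² = 3.644 kg·m².
T = 2π√(3.644/(7.11 × 1.64 × 0.6200)) = 4.46 s.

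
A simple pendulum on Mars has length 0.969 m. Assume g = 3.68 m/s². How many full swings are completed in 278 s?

T = 2π√(L/g) = 2π√(0.969/3.68) = 3.224 s.
Number of complete oscillations = ⌊278/3.224⌋ = ⌊86.22⌋ = 86.

86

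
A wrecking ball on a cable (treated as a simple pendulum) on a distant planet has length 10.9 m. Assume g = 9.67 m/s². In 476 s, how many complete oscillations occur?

71

T = 2π√(L/g) = 2π√(10.9/9.67) = 6.671 s.
Number of complete oscillations = ⌊476/6.671⌋ = ⌊71.36⌋ = 71.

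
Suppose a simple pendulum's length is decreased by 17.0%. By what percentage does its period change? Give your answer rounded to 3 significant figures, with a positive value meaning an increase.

-8.90%

T ∝ √L, so T'/T = √(0.8300) = 0.9110.
Percentage change in T = (0.9110 − 1) × 100% = -8.90%.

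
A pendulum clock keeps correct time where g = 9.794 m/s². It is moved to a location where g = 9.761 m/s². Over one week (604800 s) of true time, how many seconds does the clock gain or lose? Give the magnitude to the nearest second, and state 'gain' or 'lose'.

lose 1020 s

The clock's period scales as T ∝ 1/√g, so T'/T = √(9.794/9.761) = 1.00169.
In 604800 s of true time the clock registers 604800/1.00169 = 603780.2 s, so it loses 1020 s.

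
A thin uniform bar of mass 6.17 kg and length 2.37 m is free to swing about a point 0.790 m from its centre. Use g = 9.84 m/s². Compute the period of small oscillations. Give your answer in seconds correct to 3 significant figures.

2.36 s

For a physical pendulum T = 2π√(I/(mgd)), with d = 0.7900 m from pivot to centre of mass.
I_cm = mL²/12 = 6.17 × 2.37²/12 = 2.888 kg·m²; I = I_cm + md² = 2.888 + 6.17 × 0.7900² = 6.739 kg·m².
T = 2π√(6.739/(6.17 × 9.84 × 0.7900)) = 2.36 s.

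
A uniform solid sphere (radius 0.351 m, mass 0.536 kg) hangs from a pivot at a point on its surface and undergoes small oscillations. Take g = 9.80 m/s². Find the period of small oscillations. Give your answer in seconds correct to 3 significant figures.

I_cm = (2/5)mr² = 0.02641 kg·m². The pivot is at distance d = 0.351 m from the centre of mass.
By the parallel-axis theorem, I = I_cm + md² = 0.02641 + 0.06604 = 0.09245 kg·m².
T = 2π√(I/(mgd)) = 2π√(0.09245/(0.536 × 9.80 × 0.351)) = 1.41 s.

1.41 s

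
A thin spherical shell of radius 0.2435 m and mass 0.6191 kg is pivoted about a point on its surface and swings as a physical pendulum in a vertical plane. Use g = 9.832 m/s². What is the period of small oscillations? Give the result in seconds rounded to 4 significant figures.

I_cm = (2/3)mr² = 0.024472 kg·m². The pivot is at distance d = 0.2435 m from the centre of mass.
By the parallel-axis theorem, I = I_cm + md² = 0.024472 + 0.036708 = 0.061180 kg·m².
T = 2π√(I/(mgd)) = 2π√(0.061180/(0.6191 × 9.832 × 0.2435)) = 1.277 s.

1.277 s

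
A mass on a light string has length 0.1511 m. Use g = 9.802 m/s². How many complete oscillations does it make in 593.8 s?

T = 2π√(L/g) = 2π√(0.1511/9.802) = 0.78011 s.
Number of complete oscillations = ⌊593.8/0.78011⌋ = ⌊761.18⌋ = 761.

761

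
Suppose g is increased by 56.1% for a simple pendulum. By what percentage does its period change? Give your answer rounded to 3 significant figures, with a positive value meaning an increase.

T ∝ 1/√g, so T'/T = 1/√(1.561) = 0.8004.
Percentage change in T = (0.8004 − 1) × 100% = -20.0%.

-20.0%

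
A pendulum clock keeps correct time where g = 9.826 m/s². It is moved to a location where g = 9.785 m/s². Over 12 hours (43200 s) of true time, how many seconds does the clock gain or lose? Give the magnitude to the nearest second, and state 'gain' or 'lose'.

The clock's period scales as T ∝ 1/√g, so T'/T = √(9.826/9.785) = 1.00209.
In 43200 s of true time the clock registers 43200/1.00209 = 43109.8 s, so it loses 90 s.

lose 90 s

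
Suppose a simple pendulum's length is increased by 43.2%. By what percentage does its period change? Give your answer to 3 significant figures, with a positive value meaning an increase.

T ∝ √L, so T'/T = √(1.432) = 1.197.
Percentage change in T = (1.197 − 1) × 100% = 19.7%.

19.7%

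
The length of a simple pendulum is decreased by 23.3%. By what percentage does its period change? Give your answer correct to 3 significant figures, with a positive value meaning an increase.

-12.4%

T ∝ √L, so T'/T = √(0.7670) = 0.8758.
Percentage change in T = (0.8758 − 1) × 100% = -12.4%.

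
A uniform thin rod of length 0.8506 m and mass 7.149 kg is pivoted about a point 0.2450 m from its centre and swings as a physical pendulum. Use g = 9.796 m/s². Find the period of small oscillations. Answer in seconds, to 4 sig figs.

For a physical pendulum T = 2π√(I/(mgd)), with d = 0.24500 m from pivot to centre of mass.
I_cm = mL²/12 = 7.149 × 0.8506²/12 = 0.43104 kg·m²; I = I_cm + md² = 0.43104 + 7.149 × 0.24500² = 0.86016 kg·m².
T = 2π√(0.86016/(7.149 × 9.796 × 0.24500)) = 1.407 s.

1.407 s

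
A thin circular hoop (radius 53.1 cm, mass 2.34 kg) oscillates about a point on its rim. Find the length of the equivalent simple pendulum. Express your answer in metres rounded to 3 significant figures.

1.06 m

The equivalent simple-pendulum length is L_eq = I/(md), where I is about the pivot and d = 0.5310 m.
I_cm = mR² = 0.6598 kg·m², so I = I_cm + md² = 0.6598 + 0.6598 = 1.320 kg·m².
L_eq = 1.320/(2.34 × 0.5310) = 1.06 m.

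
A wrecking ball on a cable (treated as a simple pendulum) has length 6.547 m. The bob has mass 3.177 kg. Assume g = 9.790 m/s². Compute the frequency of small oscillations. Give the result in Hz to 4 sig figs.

T = 2π√(L/g) = 2π√(6.547/9.790) = 5.1382 s, so f = 1/T = 0.1946 Hz.

0.1946 Hz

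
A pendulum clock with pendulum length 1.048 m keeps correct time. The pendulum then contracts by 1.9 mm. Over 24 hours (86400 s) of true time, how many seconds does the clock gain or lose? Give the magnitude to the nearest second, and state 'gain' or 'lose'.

T ∝ √L, so T'/T = √(1.04610/1.048) = 0.999093.
In 86400 s of true time the clock registers 86400/0.999093 = 86478.4 s, so it gains 78 s.

gain 78 s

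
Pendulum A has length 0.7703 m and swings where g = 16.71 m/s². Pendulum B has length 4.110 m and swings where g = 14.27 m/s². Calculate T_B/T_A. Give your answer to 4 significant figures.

2.500

T = 2π√(L/g), so T_B/T_A = √((L_B/g_B)/(L_A/g_A)) = √((4.110/14.27)/(0.7703/16.71)) = 2.500.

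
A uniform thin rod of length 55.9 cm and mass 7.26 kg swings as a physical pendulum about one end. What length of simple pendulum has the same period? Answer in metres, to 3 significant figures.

The equivalent simple-pendulum length is L_eq = I/(md), where I is about the pivot and d = 0.2795 m.
I_cm = (1/12)mL² = 0.1891 kg·m², so I = I_cm + md² = 0.1891 + 0.5672 = 0.7562 kg·m².
L_eq = 0.7562/(7.26 × 0.2795) = 0.373 m.

0.373 m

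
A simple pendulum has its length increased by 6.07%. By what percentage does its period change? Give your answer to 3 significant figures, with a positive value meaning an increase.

T ∝ √L, so T'/T = √(1.061) = 1.030.
Percentage change in T = (1.030 − 1) × 100% = 2.99%.

2.99%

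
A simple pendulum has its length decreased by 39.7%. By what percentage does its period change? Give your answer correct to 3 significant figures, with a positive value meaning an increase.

-22.3%

T ∝ √L, so T'/T = √(0.6030) = 0.7765.
Percentage change in T = (0.7765 − 1) × 100% = -22.3%.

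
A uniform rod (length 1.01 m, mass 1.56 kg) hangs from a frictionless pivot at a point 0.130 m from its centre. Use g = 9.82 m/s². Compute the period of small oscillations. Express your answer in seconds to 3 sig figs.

For a physical pendulum T = 2π√(I/(mgd)), with d = 0.1300 m from pivot to centre of mass.
I_cm = mL²/12 = 1.56 × 1.01²/12 = 0.1326 kg·m²; I = I_cm + md² = 0.1326 + 1.56 × 0.1300² = 0.1590 kg·m².
T = 2π√(0.1590/(1.56 × 9.82 × 0.1300)) = 1.78 s.

1.78 s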